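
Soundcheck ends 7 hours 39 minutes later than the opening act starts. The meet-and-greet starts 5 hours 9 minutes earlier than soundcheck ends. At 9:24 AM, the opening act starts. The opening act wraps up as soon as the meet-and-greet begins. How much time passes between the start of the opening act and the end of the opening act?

Soundcheck ends at 9:24 AM + 459 min = 5:03 PM.
The meet-and-greet starts at 5:03 PM − 309 min = 11:54 AM.
So the opening act ends at 11:54 AM.
From 9:24 AM to 11:54 AM is 150 minutes.

150 minutes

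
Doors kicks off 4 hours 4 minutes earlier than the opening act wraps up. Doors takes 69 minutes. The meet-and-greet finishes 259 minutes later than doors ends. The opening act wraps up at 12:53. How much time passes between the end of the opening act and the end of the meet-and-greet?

1 hour 24 minutes

Doors starts at 12:53 − 244 min = 08:49.
Doors ends at 08:49 + 69 min = 09:58.
The meet-and-greet ends at 09:58 + 259 min = 14:17.
From 12:53 to 14:17 is 1 hour 24 minutes.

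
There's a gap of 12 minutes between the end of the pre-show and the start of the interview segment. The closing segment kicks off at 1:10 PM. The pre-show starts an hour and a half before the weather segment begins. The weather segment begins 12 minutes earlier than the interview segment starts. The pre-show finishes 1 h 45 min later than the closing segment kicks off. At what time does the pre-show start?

1:25 PM

The pre-show ends at 1:10 PM + 105 min = 2:55 PM.
The interview segment starts at 2:55 PM + 12 min = 3:07 PM.
The weather segment starts at 3:07 PM − 12 min = 2:55 PM.
The pre-show starts at 2:55 PM − 90 min = 1:25 PM.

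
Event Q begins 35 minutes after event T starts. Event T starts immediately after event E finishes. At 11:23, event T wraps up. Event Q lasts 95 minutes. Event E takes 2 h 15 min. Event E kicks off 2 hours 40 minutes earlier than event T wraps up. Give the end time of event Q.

Event E starts at 11:23 − 160 min = 08:43.
Event E ends at 08:43 + 135 min = 10:58.
So event T starts at 10:58.
Event Q starts at 10:58 + 35 min = 11:33.
Event Q ends at 11:33 + 95 min = 13:08.

13:08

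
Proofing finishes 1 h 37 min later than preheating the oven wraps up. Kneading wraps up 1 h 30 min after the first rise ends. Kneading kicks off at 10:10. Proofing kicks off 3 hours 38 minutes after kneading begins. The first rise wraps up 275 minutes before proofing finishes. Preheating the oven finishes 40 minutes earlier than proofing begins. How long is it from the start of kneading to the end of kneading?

an hour and a half

Proofing starts at 10:10 + 218 min = 13:48.
Preheating the oven ends at 13:48 − 40 min = 13:08.
Proofing ends at 13:08 + 97 min = 14:45.
The first rise ends at 14:45 − 275 min = 10:10.
Kneading ends at 10:10 + 90 min = 11:40.
From 10:10 to 11:40 is an hour and a half.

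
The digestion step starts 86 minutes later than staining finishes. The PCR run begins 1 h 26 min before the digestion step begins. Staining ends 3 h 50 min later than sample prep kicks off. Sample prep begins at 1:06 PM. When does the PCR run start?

Staining ends at 1:06 PM + 230 min = 4:56 PM.
The digestion step starts at 4:56 PM + 86 min = 6:22 PM.
The PCR run starts at 6:22 PM − 86 min = 4:56 PM.

4:56 PM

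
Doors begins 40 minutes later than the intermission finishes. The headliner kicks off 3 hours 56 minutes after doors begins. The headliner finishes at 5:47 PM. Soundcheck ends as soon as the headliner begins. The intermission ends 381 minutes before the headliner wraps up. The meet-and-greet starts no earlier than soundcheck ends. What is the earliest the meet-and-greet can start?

4:02 PM

The intermission ends at 5:47 PM − 381 min = 11:26 AM.
Doors starts at 11:26 AM + 40 min = 12:06 PM.
The headliner starts at 12:06 PM + 236 min = 4:02 PM.
So soundcheck ends at 4:02 PM.
The meet-and-greet is bounded by soundcheck, so the earliest it can start is 4:02 PM.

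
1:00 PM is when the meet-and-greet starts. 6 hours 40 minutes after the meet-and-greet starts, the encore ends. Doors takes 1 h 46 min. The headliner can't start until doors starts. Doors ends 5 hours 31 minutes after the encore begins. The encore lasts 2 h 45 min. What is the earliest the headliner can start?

8:40 PM

The encore ends at 1:00 PM + 400 min = 7:40 PM.
The encore starts at 7:40 PM − 165 min = 4:55 PM.
Doors ends at 4:55 PM + 331 min = 10:26 PM.
Doors starts at 10:26 PM − 106 min = 8:40 PM.
The headliner is bounded by doors, so the earliest it can start is 8:40 PM.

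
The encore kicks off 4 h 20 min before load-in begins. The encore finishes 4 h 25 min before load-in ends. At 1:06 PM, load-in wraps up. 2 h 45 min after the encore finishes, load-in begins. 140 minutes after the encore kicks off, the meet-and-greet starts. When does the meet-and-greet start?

The encore ends at 1:06 PM − 265 min = 8:41 AM.
Load-in starts at 8:41 AM + 165 min = 11:26 AM.
The encore starts at 11:26 AM − 260 min = 7:06 AM.
The meet-and-greet starts at 7:06 AM + 140 min = 9:26 AM.

9:26 AM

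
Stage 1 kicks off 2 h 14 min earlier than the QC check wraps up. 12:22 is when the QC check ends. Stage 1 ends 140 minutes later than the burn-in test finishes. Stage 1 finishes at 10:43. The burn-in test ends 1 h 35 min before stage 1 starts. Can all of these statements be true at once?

No

Stage 1 starts at 12:22 − 134 min = 10:08.
The burn-in test ends at 10:08 − 95 min = 08:33.
Stage 1 ends at 08:33 + 140 min = 10:53.
But stage 1 is also said to end at 10:43 — a 10-minute conflict.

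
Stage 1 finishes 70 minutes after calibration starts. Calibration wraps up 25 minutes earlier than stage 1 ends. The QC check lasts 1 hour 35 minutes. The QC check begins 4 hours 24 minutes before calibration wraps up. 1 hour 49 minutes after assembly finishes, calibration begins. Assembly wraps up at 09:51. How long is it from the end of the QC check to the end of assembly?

Calibration starts at 09:51 + 109 min = 11:40.
Stage 1 ends at 11:40 + 70 min = 12:50.
Calibration ends at 12:50 − 25 min = 12:25.
The QC check starts at 12:25 − 264 min = 08:01.
The QC check ends at 08:01 + 95 min = 09:36.
From 09:36 to 09:51 is 15 minutes.

15 minutes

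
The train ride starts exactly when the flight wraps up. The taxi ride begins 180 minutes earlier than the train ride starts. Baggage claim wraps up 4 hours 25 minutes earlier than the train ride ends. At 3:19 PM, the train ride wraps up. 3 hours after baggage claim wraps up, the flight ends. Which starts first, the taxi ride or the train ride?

the taxi ride

Baggage claim ends at 3:19 PM − 265 min = 10:54 AM.
The flight ends at 10:54 AM + 180 min = 1:54 PM.
So the train ride starts at 1:54 PM.
The taxi ride starts at 1:54 PM − 180 min = 10:54 AM.
The taxi ride starts at 10:54 AM and the train ride starts at 1:54 PM, so the taxi ride is first.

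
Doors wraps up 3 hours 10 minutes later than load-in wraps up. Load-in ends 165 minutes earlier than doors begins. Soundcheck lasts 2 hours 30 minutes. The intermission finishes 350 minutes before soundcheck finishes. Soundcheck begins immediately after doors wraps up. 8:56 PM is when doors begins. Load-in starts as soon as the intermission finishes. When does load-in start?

Load-in ends at 8:56 PM − 165 min = 6:11 PM.
Doors ends at 6:11 PM + 190 min = 9:21 PM.
So soundcheck starts at 9:21 PM.
Soundcheck ends at 9:21 PM + 150 min = 11:51 PM.
The intermission ends at 11:51 PM − 350 min = 6:01 PM.
So load-in starts at 6:01 PM.

6:01 PM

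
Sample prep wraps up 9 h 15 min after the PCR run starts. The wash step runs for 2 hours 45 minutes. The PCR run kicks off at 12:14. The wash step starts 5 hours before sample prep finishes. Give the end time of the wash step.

Sample prep ends at 12:14 + 555 min = 21:29.
The wash step starts at 21:29 − 300 min = 16:29.
The wash step ends at 16:29 + 165 min = 19:14.

19:14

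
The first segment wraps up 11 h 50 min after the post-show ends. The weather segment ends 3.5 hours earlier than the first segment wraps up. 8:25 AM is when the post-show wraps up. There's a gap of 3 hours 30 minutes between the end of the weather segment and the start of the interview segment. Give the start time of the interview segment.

8:15 PM

The first segment ends at 8:25 AM + 710 min = 8:15 PM.
The weather segment ends at 8:15 PM − 210 min = 4:45 PM.
The interview segment starts at 4:45 PM + 210 min = 8:15 PM.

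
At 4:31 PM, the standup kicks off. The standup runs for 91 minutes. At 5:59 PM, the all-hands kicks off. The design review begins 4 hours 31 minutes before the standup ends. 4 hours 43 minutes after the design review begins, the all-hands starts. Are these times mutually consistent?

No

The standup ends at 4:31 PM + 91 min = 6:02 PM.
The design review starts at 6:02 PM − 271 min = 1:31 PM.
The all-hands starts at 1:31 PM + 283 min = 6:14 PM.
But the all-hands is also said to start at 5:59 PM — a 15-minute conflict.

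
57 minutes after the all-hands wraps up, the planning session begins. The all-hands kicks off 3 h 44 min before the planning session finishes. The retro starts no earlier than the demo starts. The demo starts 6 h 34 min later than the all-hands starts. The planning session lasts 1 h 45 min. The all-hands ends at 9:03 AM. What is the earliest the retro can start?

2:35 PM

The planning session starts at 9:03 AM + 57 min = 10:00 AM.
The planning session ends at 10:00 AM + 105 min = 11:45 AM.
The all-hands starts at 11:45 AM − 224 min = 8:01 AM.
The demo starts at 8:01 AM + 394 min = 2:35 PM.
The retro is bounded by the demo, so the earliest it can start is 2:35 PM.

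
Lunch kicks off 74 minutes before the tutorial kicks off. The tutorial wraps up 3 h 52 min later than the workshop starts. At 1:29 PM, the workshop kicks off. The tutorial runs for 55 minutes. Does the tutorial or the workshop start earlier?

the workshop

The tutorial ends at 1:29 PM + 232 min = 5:21 PM.
The tutorial starts at 5:21 PM − 55 min = 4:26 PM.
The tutorial starts at 4:26 PM and the workshop starts at 1:29 PM, so the workshop is first.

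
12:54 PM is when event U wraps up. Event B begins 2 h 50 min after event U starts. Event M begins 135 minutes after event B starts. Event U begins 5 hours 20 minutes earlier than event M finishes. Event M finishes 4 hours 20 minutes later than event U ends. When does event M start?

Event M ends at 12:54 PM + 260 min = 5:14 PM.
Event U starts at 5:14 PM − 320 min = 11:54 AM.
Event B starts at 11:54 AM + 170 min = 2:44 PM.
Event M starts at 2:44 PM + 135 min = 4:59 PM.

4:59 PM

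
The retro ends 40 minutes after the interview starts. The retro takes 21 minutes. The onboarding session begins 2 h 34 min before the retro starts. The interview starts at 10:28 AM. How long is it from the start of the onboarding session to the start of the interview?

The retro ends at 10:28 AM + 40 min = 11:08 AM.
The retro starts at 11:08 AM − 21 min = 10:47 AM.
The onboarding session starts at 10:47 AM − 154 min = 8:13 AM.
From 8:13 AM to 10:28 AM is 135 minutes.

135 minutes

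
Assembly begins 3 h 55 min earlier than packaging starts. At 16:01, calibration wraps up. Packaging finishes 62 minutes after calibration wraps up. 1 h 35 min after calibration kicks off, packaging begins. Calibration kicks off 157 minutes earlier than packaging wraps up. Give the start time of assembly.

12:06

Packaging ends at 16:01 + 62 min = 17:03.
Calibration starts at 17:03 − 157 min = 14:26.
Packaging starts at 14:26 + 95 min = 16:01.
Assembly starts at 16:01 − 235 min = 12:06.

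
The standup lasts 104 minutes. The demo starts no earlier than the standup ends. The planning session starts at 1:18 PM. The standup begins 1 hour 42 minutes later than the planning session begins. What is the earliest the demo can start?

The standup starts at 1:18 PM + 102 min = 3:00 PM.
The standup ends at 3:00 PM + 104 min = 4:44 PM.
The demo is bounded by the standup, so the earliest it can start is 4:44 PM.

4:44 PM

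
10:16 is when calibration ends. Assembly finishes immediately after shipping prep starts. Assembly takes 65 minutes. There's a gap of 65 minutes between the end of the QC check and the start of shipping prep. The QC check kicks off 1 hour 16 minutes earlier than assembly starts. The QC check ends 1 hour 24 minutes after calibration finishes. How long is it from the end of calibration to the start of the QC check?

The QC check ends at 10:16 + 84 min = 11:40.
Shipping prep starts at 11:40 + 65 min = 12:45.
So assembly ends at 12:45.
Assembly starts at 12:45 − 65 min = 11:40.
The QC check starts at 11:40 − 76 min = 10:24.
From 10:16 to 10:24 is 8 minutes.

8 minutes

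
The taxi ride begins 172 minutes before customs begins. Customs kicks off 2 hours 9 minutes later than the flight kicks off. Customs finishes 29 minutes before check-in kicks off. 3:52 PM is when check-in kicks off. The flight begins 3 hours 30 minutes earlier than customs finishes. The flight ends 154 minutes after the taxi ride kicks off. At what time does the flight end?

1:44 PM

Customs ends at 3:52 PM − 29 min = 3:23 PM.
The flight starts at 3:23 PM − 210 min = 11:53 AM.
Customs starts at 11:53 AM + 129 min = 2:02 PM.
The taxi ride starts at 2:02 PM − 172 min = 11:10 AM.
The flight ends at 11:10 AM + 154 min = 1:44 PM.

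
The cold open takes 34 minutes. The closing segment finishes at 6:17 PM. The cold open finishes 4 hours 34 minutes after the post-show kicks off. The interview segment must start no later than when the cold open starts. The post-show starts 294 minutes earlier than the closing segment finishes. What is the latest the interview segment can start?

5:23 PM

The post-show starts at 6:17 PM − 294 min = 1:23 PM.
The cold open ends at 1:23 PM + 274 min = 5:57 PM.
The cold open starts at 5:57 PM − 34 min = 5:23 PM.
The interview segment is bounded by the cold open, so the latest it can start is 5:23 PM.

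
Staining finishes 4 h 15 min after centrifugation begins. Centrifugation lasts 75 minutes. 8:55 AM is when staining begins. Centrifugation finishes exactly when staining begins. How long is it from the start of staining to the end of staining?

3 hours

Centrifugation ends at 8:55 AM.
Centrifugation starts at 8:55 AM − 75 min = 7:40 AM.
Staining ends at 7:40 AM + 255 min = 11:55 AM.
From 8:55 AM to 11:55 AM is 3 hours.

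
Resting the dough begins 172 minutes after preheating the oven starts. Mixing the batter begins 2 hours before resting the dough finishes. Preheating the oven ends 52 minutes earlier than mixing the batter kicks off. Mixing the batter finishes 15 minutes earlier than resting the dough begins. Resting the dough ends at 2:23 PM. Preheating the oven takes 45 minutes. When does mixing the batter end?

1:23 PM

Mixing the batter starts at 2:23 PM − 120 min = 12:23 PM.
Preheating the oven ends at 12:23 PM − 52 min = 11:31 AM.
Preheating the oven starts at 11:31 AM − 45 min = 10:46 AM.
Resting the dough starts at 10:46 AM + 172 min = 1:38 PM.
Mixing the batter ends at 1:38 PM − 15 min = 1:23 PM.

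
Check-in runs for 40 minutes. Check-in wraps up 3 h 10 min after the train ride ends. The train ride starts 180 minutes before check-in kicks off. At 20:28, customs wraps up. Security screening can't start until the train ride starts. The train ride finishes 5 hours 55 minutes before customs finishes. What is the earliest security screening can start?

The train ride ends at 20:28 − 355 min = 14:33.
Check-in ends at 14:33 + 190 min = 17:43.
Check-in starts at 17:43 − 40 min = 17:03.
The train ride starts at 17:03 − 180 min = 14:03.
Security screening is bounded by the train ride, so the earliest it can start is 14:03.

14:03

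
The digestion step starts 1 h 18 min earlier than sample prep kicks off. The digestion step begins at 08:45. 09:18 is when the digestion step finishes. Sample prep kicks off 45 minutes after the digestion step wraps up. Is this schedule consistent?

Yes

Sample prep starts at 09:18 + 45 min = 10:03.
The digestion step starts at 10:03 − 78 min = 08:45.
That matches the stated 08:45, so the schedule is consistent.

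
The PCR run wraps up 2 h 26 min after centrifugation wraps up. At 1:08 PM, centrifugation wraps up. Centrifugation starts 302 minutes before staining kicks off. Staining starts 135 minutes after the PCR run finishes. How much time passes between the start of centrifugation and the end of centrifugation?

The PCR run ends at 1:08 PM + 146 min = 3:34 PM.
Staining starts at 3:34 PM + 135 min = 5:49 PM.
Centrifugation starts at 5:49 PM − 302 min = 12:47 PM.
From 12:47 PM to 1:08 PM is 21 minutes.

21 minutes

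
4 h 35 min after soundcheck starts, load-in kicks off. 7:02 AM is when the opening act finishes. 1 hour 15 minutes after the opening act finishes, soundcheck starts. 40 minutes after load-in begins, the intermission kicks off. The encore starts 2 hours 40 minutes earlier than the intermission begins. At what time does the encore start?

Soundcheck starts at 7:02 AM + 75 min = 8:17 AM.
Load-in starts at 8:17 AM + 275 min = 12:52 PM.
The intermission starts at 12:52 PM + 40 min = 1:32 PM.
The encore starts at 1:32 PM − 160 min = 10:52 AM.

10:52 AM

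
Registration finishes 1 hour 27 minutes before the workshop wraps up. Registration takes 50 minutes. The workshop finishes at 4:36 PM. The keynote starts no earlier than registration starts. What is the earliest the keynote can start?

Registration ends at 4:36 PM − 87 min = 3:09 PM.
Registration starts at 3:09 PM − 50 min = 2:19 PM.
The keynote is bounded by registration, so the earliest it can start is 2:19 PM.

2:19 PM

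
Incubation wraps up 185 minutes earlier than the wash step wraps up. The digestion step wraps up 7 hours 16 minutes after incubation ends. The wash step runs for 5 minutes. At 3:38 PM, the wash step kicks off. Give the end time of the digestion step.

7:54 PM

The wash step ends at 3:38 PM + 5 min = 3:43 PM.
Incubation ends at 3:43 PM − 185 min = 12:38 PM.
The digestion step ends at 12:38 PM + 436 min = 7:54 PM.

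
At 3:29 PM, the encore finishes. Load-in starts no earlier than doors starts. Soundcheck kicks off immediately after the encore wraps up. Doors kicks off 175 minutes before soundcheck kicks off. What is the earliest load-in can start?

Soundcheck starts at 3:29 PM.
Doors starts at 3:29 PM − 175 min = 12:34 PM.
Load-in is bounded by doors, so the earliest it can start is 12:34 PM.

12:34 PM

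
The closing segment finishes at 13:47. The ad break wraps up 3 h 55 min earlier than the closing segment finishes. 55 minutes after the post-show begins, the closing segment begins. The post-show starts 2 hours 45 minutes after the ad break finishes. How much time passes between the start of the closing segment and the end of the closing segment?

The ad break ends at 13:47 − 235 min = 09:52.
The post-show starts at 09:52 + 165 min = 12:37.
The closing segment starts at 12:37 + 55 min = 13:32.
From 13:32 to 13:47 is 15 minutes.

15 minutes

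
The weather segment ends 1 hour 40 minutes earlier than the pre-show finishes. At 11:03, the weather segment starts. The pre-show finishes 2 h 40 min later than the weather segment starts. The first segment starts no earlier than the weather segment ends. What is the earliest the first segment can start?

The pre-show ends at 11:03 + 160 min = 13:43.
The weather segment ends at 13:43 − 100 min = 12:03.
The first segment is bounded by the weather segment, so the earliest it can start is 12:03.

12:03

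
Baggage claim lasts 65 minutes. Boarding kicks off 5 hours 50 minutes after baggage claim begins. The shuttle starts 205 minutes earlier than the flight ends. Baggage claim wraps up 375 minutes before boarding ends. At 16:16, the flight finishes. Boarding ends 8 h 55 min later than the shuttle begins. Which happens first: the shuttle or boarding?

The shuttle starts at 16:16 − 205 min = 12:51.
Boarding ends at 12:51 + 535 min = 21:46.
Baggage claim ends at 21:46 − 375 min = 15:31.
Baggage claim starts at 15:31 − 65 min = 14:26.
Boarding starts at 14:26 + 350 min = 20:16.
The shuttle starts at 12:51 and boarding starts at 20:16, so the shuttle is first.

the shuttle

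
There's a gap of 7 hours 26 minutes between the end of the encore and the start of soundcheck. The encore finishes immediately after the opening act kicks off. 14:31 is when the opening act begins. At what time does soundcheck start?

The encore ends at 14:31.
Soundcheck starts at 14:31 + 446 min = 21:57.

21:57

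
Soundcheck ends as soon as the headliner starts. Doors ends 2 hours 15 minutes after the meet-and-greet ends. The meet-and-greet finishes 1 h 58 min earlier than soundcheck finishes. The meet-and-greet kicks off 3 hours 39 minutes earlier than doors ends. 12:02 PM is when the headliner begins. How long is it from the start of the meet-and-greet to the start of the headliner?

Soundcheck ends at 12:02 PM.
The meet-and-greet ends at 12:02 PM − 118 min = 10:04 AM.
Doors ends at 10:04 AM + 135 min = 12:19 PM.
The meet-and-greet starts at 12:19 PM − 219 min = 8:40 AM.
From 8:40 AM to 12:02 PM is 3 h 22 min.

3 h 22 min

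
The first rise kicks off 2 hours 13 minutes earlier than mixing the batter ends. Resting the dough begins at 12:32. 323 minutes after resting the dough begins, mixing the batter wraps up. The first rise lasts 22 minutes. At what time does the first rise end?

16:04

Mixing the batter ends at 12:32 + 323 min = 17:55.
The first rise starts at 17:55 − 133 min = 15:42.
The first rise ends at 15:42 + 22 min = 16:04.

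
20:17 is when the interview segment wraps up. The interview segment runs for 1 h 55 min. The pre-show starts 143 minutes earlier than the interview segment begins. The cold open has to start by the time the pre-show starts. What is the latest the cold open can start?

The interview segment starts at 20:17 − 115 min = 18:22.
The pre-show starts at 18:22 − 143 min = 15:59.
The cold open is bounded by the pre-show, so the latest it can start is 15:59.

15:59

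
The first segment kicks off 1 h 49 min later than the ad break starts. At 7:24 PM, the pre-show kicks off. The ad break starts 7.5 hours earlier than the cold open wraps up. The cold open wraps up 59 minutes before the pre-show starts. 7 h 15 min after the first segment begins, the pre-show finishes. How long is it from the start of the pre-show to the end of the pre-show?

35 minutes

The cold open ends at 7:24 PM − 59 min = 6:25 PM.
The ad break starts at 6:25 PM − 450 min = 10:55 AM.
The first segment starts at 10:55 AM + 109 min = 12:44 PM.
The pre-show ends at 12:44 PM + 435 min = 7:59 PM.
From 7:24 PM to 7:59 PM is 35 minutes.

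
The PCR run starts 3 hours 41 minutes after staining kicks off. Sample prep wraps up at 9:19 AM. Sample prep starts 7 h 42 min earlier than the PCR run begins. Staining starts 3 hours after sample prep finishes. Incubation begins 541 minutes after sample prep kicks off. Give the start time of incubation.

Staining starts at 9:19 AM + 180 min = 12:19 PM.
The PCR run starts at 12:19 PM + 221 min = 4:00 PM.
Sample prep starts at 4:00 PM − 462 min = 8:18 AM.
Incubation starts at 8:18 AM + 541 min = 5:19 PM.

5:19 PM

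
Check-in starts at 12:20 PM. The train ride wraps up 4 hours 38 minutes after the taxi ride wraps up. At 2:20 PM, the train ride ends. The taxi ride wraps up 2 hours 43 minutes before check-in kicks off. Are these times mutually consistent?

The taxi ride ends at 12:20 PM − 163 min = 9:37 AM.
The train ride ends at 9:37 AM + 278 min = 2:15 PM.
But the train ride is also said to end at 2:20 PM — a 5-minute conflict.

No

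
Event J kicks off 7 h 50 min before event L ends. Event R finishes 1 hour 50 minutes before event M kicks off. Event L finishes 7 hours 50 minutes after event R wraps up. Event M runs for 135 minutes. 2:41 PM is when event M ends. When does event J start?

Event M starts at 2:41 PM − 135 min = 12:26 PM.
Event R ends at 12:26 PM − 110 min = 10:36 AM.
Event L ends at 10:36 AM + 470 min = 6:26 PM.
Event J starts at 6:26 PM − 470 min = 10:36 AM.

10:36 AM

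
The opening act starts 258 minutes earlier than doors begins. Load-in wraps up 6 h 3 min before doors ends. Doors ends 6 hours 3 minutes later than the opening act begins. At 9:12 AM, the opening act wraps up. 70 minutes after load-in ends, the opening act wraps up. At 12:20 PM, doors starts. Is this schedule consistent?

The opening act starts at 12:20 PM − 258 min = 8:02 AM.
Doors ends at 8:02 AM + 363 min = 2:05 PM.
Load-in ends at 2:05 PM − 363 min = 8:02 AM.
The opening act ends at 8:02 AM + 70 min = 9:12 AM.
That matches the stated 9:12 AM, so the schedule is consistent.

Yes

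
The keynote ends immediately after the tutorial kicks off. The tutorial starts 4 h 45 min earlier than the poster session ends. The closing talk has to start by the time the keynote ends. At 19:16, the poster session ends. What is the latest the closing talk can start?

14:31

The tutorial starts at 19:16 − 285 min = 14:31.
So the keynote ends at 14:31.
The closing talk is bounded by the keynote, so the latest it can start is 14:31.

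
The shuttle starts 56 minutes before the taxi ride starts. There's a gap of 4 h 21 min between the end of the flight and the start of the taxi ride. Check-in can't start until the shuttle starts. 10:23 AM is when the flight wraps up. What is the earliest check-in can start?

1:48 PM

The taxi ride starts at 10:23 AM + 261 min = 2:44 PM.
The shuttle starts at 2:44 PM − 56 min = 1:48 PM.
Check-in is bounded by the shuttle, so the earliest it can start is 1:48 PM.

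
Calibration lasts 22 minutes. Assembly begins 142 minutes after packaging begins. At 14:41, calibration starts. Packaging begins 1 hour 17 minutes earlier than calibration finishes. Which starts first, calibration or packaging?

packaging

Calibration ends at 14:41 + 22 min = 15:03.
Packaging starts at 15:03 − 77 min = 13:46.
Calibration starts at 14:41 and packaging starts at 13:46, so packaging is first.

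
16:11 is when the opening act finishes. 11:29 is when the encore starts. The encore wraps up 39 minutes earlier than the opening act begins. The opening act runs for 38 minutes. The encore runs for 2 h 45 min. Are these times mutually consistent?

The opening act starts at 16:11 − 38 min = 15:33.
The encore ends at 15:33 − 39 min = 14:54.
The encore starts at 14:54 − 165 min = 12:09.
But the encore is also said to start at 11:29 — a 40-minute conflict.

No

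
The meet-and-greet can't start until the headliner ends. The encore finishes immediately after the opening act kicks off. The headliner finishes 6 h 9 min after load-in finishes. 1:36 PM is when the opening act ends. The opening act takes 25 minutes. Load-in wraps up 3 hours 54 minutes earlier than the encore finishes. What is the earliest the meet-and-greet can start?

3:26 PM

The opening act starts at 1:36 PM − 25 min = 1:11 PM.
So the encore ends at 1:11 PM.
Load-in ends at 1:11 PM − 234 min = 9:17 AM.
The headliner ends at 9:17 AM + 369 min = 3:26 PM.
The meet-and-greet is bounded by the headliner, so the earliest it can start is 3:26 PM.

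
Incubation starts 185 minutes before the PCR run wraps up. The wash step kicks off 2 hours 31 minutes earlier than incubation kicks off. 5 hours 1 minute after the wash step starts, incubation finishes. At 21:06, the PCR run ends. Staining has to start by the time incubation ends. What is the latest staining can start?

Incubation starts at 21:06 − 185 min = 18:01.
The wash step starts at 18:01 − 151 min = 15:30.
Incubation ends at 15:30 + 301 min = 20:31.
Staining is bounded by incubation, so the latest it can start is 20:31.

20:31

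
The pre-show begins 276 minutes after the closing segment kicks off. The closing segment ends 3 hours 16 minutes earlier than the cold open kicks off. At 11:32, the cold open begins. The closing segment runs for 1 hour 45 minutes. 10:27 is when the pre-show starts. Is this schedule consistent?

The closing segment ends at 11:32 − 196 min = 08:16.
The closing segment starts at 08:16 − 105 min = 06:31.
The pre-show starts at 06:31 + 276 min = 11:07.
But the pre-show is also said to start at 10:27 — a 40-minute conflict.

No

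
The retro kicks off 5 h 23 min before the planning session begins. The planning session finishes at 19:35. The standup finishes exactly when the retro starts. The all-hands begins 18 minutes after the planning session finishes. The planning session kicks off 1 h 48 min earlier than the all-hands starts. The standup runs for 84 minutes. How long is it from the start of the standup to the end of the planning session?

8 h 17 min

The all-hands starts at 19:35 + 18 min = 19:53.
The planning session starts at 19:53 − 108 min = 18:05.
The retro starts at 18:05 − 323 min = 12:42.
So the standup ends at 12:42.
The standup starts at 12:42 − 84 min = 11:18.
From 11:18 to 19:35 is 8 h 17 min.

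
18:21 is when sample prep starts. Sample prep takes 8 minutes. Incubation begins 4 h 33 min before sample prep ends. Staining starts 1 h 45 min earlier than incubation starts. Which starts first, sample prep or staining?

staining

Sample prep ends at 18:21 + 8 min = 18:29.
Incubation starts at 18:29 − 273 min = 13:56.
Staining starts at 13:56 − 105 min = 12:11.
Sample prep starts at 18:21 and staining starts at 12:11, so staining is first.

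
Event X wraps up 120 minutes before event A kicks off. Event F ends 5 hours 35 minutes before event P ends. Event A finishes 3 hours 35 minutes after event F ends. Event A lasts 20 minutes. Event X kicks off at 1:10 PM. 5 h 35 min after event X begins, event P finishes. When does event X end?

2:25 PM

Event P ends at 1:10 PM + 335 min = 6:45 PM.
Event F ends at 6:45 PM − 335 min = 1:10 PM.
Event A ends at 1:10 PM + 215 min = 4:45 PM.
Event A starts at 4:45 PM − 20 min = 4:25 PM.
Event X ends at 4:25 PM − 120 min = 2:25 PM.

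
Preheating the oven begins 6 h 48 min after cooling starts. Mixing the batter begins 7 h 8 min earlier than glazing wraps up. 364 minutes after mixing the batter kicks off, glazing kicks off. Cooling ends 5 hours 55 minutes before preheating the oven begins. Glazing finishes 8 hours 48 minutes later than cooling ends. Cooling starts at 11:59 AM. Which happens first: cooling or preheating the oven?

cooling

Preheating the oven starts at 11:59 AM + 408 min = 6:47 PM.
Cooling starts at 11:59 AM and preheating the oven starts at 6:47 PM, so cooling is first.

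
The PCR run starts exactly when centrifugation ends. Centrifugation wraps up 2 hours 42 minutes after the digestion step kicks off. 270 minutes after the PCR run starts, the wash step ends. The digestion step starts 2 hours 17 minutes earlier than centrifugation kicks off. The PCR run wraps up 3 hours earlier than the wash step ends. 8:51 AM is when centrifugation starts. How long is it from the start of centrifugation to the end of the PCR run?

The digestion step starts at 8:51 AM − 137 min = 6:34 AM.
Centrifugation ends at 6:34 AM + 162 min = 9:16 AM.
So the PCR run starts at 9:16 AM.
The wash step ends at 9:16 AM + 270 min = 1:46 PM.
The PCR run ends at 1:46 PM − 180 min = 10:46 AM.
From 8:51 AM to 10:46 AM is 115 minutes.

115 minutes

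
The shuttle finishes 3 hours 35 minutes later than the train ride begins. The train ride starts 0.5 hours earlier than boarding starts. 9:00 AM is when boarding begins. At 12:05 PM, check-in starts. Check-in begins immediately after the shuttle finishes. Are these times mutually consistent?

The train ride starts at 9:00 AM − 30 min = 8:30 AM.
The shuttle ends at 8:30 AM + 215 min = 12:05 PM.
So check-in starts at 12:05 PM.
That matches the stated 12:05 PM, so the schedule is consistent.

Yes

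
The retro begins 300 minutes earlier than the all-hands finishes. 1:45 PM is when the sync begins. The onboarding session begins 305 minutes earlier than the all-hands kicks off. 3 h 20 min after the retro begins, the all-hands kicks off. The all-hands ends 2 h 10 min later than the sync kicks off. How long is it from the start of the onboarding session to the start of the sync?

The all-hands ends at 1:45 PM + 130 min = 3:55 PM.
The retro starts at 3:55 PM − 300 min = 10:55 AM.
The all-hands starts at 10:55 AM + 200 min = 2:15 PM.
The onboarding session starts at 2:15 PM − 305 min = 9:10 AM.
From 9:10 AM to 1:45 PM is 4 hours 35 minutes.

4 hours 35 minutes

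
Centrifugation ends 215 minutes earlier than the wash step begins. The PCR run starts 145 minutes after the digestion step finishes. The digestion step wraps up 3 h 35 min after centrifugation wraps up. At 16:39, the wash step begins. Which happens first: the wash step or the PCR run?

Centrifugation ends at 16:39 − 215 min = 13:04.
The digestion step ends at 13:04 + 215 min = 16:39.
The PCR run starts at 16:39 + 145 min = 19:04.
The wash step starts at 16:39 and the PCR run starts at 19:04, so the wash step is first.

the wash step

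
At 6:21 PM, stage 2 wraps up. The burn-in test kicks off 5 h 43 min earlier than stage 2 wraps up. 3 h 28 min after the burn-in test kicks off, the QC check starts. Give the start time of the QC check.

4:06 PM

The burn-in test starts at 6:21 PM − 343 min = 12:38 PM.
The QC check starts at 12:38 PM + 208 min = 4:06 PM.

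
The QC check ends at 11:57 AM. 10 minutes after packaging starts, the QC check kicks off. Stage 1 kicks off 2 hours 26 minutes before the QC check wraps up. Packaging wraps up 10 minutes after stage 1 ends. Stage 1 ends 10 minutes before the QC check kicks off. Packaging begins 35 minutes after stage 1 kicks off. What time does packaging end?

10:16 AM

Stage 1 starts at 11:57 AM − 146 min = 9:31 AM.
Packaging starts at 9:31 AM + 35 min = 10:06 AM.
The QC check starts at 10:06 AM + 10 min = 10:16 AM.
Stage 1 ends at 10:16 AM − 10 min = 10:06 AM.
Packaging ends at 10:06 AM + 10 min = 10:16 AM.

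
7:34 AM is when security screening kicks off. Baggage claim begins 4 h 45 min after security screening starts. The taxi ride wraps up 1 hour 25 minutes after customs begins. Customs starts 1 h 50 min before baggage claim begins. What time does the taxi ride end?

11:54 AM

Baggage claim starts at 7:34 AM + 285 min = 12:19 PM.
Customs starts at 12:19 PM − 110 min = 10:29 AM.
The taxi ride ends at 10:29 AM + 85 min = 11:54 AM.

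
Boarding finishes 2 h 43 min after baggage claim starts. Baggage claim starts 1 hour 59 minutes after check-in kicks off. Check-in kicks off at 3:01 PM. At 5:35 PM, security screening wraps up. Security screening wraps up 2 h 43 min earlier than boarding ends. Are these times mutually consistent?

No

Baggage claim starts at 3:01 PM + 119 min = 5:00 PM.
Boarding ends at 5:00 PM + 163 min = 7:43 PM.
Security screening ends at 7:43 PM − 163 min = 5:00 PM.
But security screening is also said to end at 5:35 PM — a 35-minute conflict.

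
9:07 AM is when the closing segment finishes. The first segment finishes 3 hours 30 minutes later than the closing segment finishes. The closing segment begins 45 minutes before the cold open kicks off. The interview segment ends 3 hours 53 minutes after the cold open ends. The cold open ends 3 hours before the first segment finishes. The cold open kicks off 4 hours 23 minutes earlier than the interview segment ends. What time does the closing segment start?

The first segment ends at 9:07 AM + 210 min = 12:37 PM.
The cold open ends at 12:37 PM − 180 min = 9:37 AM.
The interview segment ends at 9:37 AM + 233 min = 1:30 PM.
The cold open starts at 1:30 PM − 263 min = 9:07 AM.
The closing segment starts at 9:07 AM − 45 min = 8:22 AM.

8:22 AM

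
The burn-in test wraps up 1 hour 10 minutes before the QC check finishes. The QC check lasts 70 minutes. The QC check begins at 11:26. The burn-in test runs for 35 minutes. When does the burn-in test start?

The QC check ends at 11:26 + 70 min = 12:36.
The burn-in test ends at 12:36 − 70 min = 11:26.
The burn-in test starts at 11:26 − 35 min = 10:51.

10:51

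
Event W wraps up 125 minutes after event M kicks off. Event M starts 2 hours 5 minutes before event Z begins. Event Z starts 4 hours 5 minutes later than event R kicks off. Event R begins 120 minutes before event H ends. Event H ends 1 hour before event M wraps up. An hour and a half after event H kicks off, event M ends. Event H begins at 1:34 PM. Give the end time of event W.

Event M ends at 1:34 PM + 90 min = 3:04 PM.
Event H ends at 3:04 PM − 60 min = 2:04 PM.
Event R starts at 2:04 PM − 120 min = 12:04 PM.
Event Z starts at 12:04 PM + 245 min = 4:09 PM.
Event M starts at 4:09 PM − 125 min = 2:04 PM.
Event W ends at 2:04 PM + 125 min = 4:09 PM.

4:09 PM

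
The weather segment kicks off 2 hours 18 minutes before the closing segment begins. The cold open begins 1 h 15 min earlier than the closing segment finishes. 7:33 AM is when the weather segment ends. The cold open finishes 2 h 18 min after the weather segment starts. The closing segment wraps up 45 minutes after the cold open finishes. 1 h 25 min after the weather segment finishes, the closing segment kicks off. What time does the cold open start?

The closing segment starts at 7:33 AM + 85 min = 8:58 AM.
The weather segment starts at 8:58 AM − 138 min = 6:40 AM.
The cold open ends at 6:40 AM + 138 min = 8:58 AM.
The closing segment ends at 8:58 AM + 45 min = 9:43 AM.
The cold open starts at 9:43 AM − 75 min = 8:28 AM.

8:28 AM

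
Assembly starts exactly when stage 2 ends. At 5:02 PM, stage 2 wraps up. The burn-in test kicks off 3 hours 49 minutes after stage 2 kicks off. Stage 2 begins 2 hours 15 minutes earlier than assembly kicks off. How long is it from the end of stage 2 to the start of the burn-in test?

1 h 34 min

Assembly starts at 5:02 PM.
Stage 2 starts at 5:02 PM − 135 min = 2:47 PM.
The burn-in test starts at 2:47 PM + 229 min = 6:36 PM.
From 5:02 PM to 6:36 PM is 1 h 34 min.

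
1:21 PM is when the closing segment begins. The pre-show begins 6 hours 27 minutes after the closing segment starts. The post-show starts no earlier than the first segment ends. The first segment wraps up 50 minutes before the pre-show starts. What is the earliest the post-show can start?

6:58 PM

The pre-show starts at 1:21 PM + 387 min = 7:48 PM.
The first segment ends at 7:48 PM − 50 min = 6:58 PM.
The post-show is bounded by the first segment, so the earliest it can start is 6:58 PM.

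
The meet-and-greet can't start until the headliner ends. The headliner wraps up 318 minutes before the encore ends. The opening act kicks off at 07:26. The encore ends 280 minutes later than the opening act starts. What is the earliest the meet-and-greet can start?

06:48

The encore ends at 07:26 + 280 min = 12:06.
The headliner ends at 12:06 − 318 min = 06:48.
The meet-and-greet is bounded by the headliner, so the earliest it can start is 06:48.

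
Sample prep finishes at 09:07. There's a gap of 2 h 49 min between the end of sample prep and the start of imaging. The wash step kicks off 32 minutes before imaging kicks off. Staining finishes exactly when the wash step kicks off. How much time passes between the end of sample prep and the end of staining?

Imaging starts at 09:07 + 169 min = 11:56.
The wash step starts at 11:56 − 32 min = 11:24.
So staining ends at 11:24.
From 09:07 to 11:24 is 2 hours 17 minutes.

2 hours 17 minutes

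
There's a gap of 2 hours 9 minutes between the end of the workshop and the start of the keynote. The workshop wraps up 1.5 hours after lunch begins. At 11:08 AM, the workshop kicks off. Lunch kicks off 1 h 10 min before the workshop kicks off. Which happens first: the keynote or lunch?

lunch

Lunch starts at 11:08 AM − 70 min = 9:58 AM.
The workshop ends at 9:58 AM + 90 min = 11:28 AM.
The keynote starts at 11:28 AM + 129 min = 1:37 PM.
The keynote starts at 1:37 PM and lunch starts at 9:58 AM, so lunch is first.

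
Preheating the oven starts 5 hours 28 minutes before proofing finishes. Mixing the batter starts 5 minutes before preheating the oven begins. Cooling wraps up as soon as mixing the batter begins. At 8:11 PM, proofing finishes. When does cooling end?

Preheating the oven starts at 8:11 PM − 328 min = 2:43 PM.
Mixing the batter starts at 2:43 PM − 5 min = 2:38 PM.
So cooling ends at 2:38 PM.

2:38 PM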